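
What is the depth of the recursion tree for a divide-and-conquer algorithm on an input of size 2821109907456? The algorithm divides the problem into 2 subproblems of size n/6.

For divide and conquer with division factor 6:

Problem sizes at each level:
Level 0: 2821109907456
Level 1: 470184984576
Level 2: 78364164096
Level 3: 13060694016
Level 4: 2176782336
Level 5: 362797056
Level 6: 60466176
Level 7: 10077696
Level 8: 1679616
Level 9: 279936
Level 10: 46656
Level 11: 7776
Level 12: 1296
Level 13: 216
Level 14: 36
Level 15: 6
Level 16: 1

The root is level 0 and the size-1 base case is level 16 (the tree spans levels 0 through 16, i.e. 17 levels counting the root), so the depth is the number of divisions: log_6(2821109907456) = 16

The recursion tree depth is log_6(2821109907456) = 16. At each level, the problem size is divided by 6, so it takes 16 divisions to reduce to a base case of size 1. The algorithm makes 2 recursive calls at each level.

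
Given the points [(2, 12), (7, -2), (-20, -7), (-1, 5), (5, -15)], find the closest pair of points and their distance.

Computing all pairwise distances among 5 points:

d((2, 12), (7, -2)) = 14.8661
d((2, 12), (-20, -7)) = 29.0689
d((2, 12), (-1, 5)) = 7.6158 <-- minimum
d((2, 12), (5, -15)) = 27.1662
d((7, -2), (-20, -7)) = 27.4591
d((7, -2), (-1, 5)) = 10.6301
d((7, -2), (5, -15)) = 13.1529
d((-20, -7), (-1, 5)) = 22.4722
d((-20, -7), (5, -15)) = 26.2488
d((-1, 5), (5, -15)) = 20.8806

Closest pair: (2, 12) and (-1, 5) with distance 7.6158

The closest pair is (2, 12) and (-1, 5) with Euclidean distance 7.6158. For 5 points, brute-force pairwise comparison is shown above. For large n, the divide-and-conquer algorithm (sort by x, recurse on halves, check the dividing strip) achieves O(n log n).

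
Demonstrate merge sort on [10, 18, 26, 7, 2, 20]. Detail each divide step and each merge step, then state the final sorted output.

Merge sort trace:

Split: [10, 18, 26, 7, 2, 20] -> [10, 18, 26] and [7, 2, 20]
  Split: [10, 18, 26] -> [10] and [18, 26]
    Split: [18, 26] -> [18] and [26]
    Merge: [18] + [26] -> [18, 26]
  Merge: [10] + [18, 26] -> [10, 18, 26]
  Split: [7, 2, 20] -> [7] and [2, 20]
    Split: [2, 20] -> [2] and [20]
    Merge: [2] + [20] -> [2, 20]
  Merge: [7] + [2, 20] -> [2, 7, 20]
Merge: [10, 18, 26] + [2, 7, 20] -> [2, 7, 10, 18, 20, 26]

Final sorted array: [2, 7, 10, 18, 20, 26]

The merge sort proceeds by recursively splitting the array and merging sorted halves.
After all merges, the sorted array is [2, 7, 10, 18, 20, 26].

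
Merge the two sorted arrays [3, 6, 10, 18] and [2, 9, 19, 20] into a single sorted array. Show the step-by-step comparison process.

Merging process:

Compare 3 vs 2: take 2 from right. Merged: [2]
Compare 3 vs 9: take 3 from left. Merged: [2, 3]
Compare 6 vs 9: take 6 from left. Merged: [2, 3, 6]
Compare 10 vs 9: take 9 from right. Merged: [2, 3, 6, 9]
Compare 10 vs 19: take 10 from left. Merged: [2, 3, 6, 9, 10]
Compare 18 vs 19: take 18 from left. Merged: [2, 3, 6, 9, 10, 18]
Append remaining from right: [19, 20]. Merged: [2, 3, 6, 9, 10, 18, 19, 20]

Final merged array: [2, 3, 6, 9, 10, 18, 19, 20]
Total comparisons: 6

The merged array is [2, 3, 6, 9, 10, 18, 19, 20], requiring 6 comparisons. The merge step runs in O(n) time where n is the total number of elements.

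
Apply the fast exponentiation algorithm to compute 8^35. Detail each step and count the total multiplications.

Computing 8^35 by squaring (build up from 8^1; each line after the first costs one multiplication):

8^1 = 8
8^2 = (8^1)^2 = 8^2 = 64
8^4 = (8^2)^2 = 64^2 = 4096
8^8 = (8^4)^2 = 4096^2 = 16777216
8^16 = (8^8)^2 = 16777216^2 = 281474976710656
8^17 = 8 * 8^16 = 8 * 281474976710656 = 2251799813685248
8^34 = (8^17)^2 = 2251799813685248^2 = 5070602400912917605986812821504
8^35 = 8 * 8^34 = 8 * 5070602400912917605986812821504 = 40564819207303340847894502572032

Result: 40564819207303340847894502572032
Multiplications needed: 7 (7 lines after 8^1)

8^35 = 40564819207303340847894502572032. Using exponentiation by squaring, this requires 7 multiplications. The key idea: if the exponent is even, square the half-power; if odd, multiply by the base once.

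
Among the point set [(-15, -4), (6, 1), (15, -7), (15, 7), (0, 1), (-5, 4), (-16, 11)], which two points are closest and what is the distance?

Computing all pairwise distances among 7 points:

d((-15, -4), (6, 1)) = 21.587
d((-15, -4), (15, -7)) = 30.1496
d((-15, -4), (15, 7)) = 31.9531
d((-15, -4), (0, 1)) = 15.8114
d((-15, -4), (-5, 4)) = 12.8062
d((-15, -4), (-16, 11)) = 15.0333
d((6, 1), (15, -7)) = 12.0416
d((6, 1), (15, 7)) = 10.8167
d((6, 1), (0, 1)) = 6.0
d((6, 1), (-5, 4)) = 11.4018
d((6, 1), (-16, 11)) = 24.1661
d((15, -7), (15, 7)) = 14.0
d((15, -7), (0, 1)) = 17.0
d((15, -7), (-5, 4)) = 22.8254
d((15, -7), (-16, 11)) = 35.8469
d((15, 7), (0, 1)) = 16.1555
d((15, 7), (-5, 4)) = 20.2237
d((15, 7), (-16, 11)) = 31.257
d((0, 1), (-5, 4)) = 5.831 <-- minimum
d((0, 1), (-16, 11)) = 18.868
d((-5, 4), (-16, 11)) = 13.0384

Closest pair: (0, 1) and (-5, 4) with distance 5.831

The closest pair is (0, 1) and (-5, 4) with Euclidean distance 5.831. For 7 points, brute-force pairwise comparison is shown above. For large n, the divide-and-conquer algorithm (sort by x, recurse on halves, check the dividing strip) achieves O(n log n).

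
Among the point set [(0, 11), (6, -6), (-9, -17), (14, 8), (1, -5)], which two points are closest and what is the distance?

Computing all pairwise distances among 5 points:

d((0, 11), (6, -6)) = 18.0278
d((0, 11), (-9, -17)) = 29.4109
d((0, 11), (14, 8)) = 14.3178
d((0, 11), (1, -5)) = 16.0312
d((6, -6), (-9, -17)) = 18.6011
d((6, -6), (14, 8)) = 16.1245
d((6, -6), (1, -5)) = 5.099 <-- minimum
d((-9, -17), (14, 8)) = 33.9706
d((-9, -17), (1, -5)) = 15.6205
d((14, 8), (1, -5)) = 18.3848

Closest pair: (6, -6) and (1, -5) with distance 5.099

The closest pair is (6, -6) and (1, -5) with Euclidean distance 5.099. For 5 points, brute-force pairwise comparison is shown above. For large n, the divide-and-conquer algorithm (sort by x, recurse on halves, check the dividing strip) achieves O(n log n).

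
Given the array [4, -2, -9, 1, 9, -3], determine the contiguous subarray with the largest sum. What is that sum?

Using Kadane's algorithm on [4, -2, -9, 1, 9, -3]:

Scanning through the array:
Position 1 (value -2): max_ending_here = 2, max_so_far = 4
Position 2 (value -9): max_ending_here = -7, max_so_far = 4
Position 3 (value 1): max_ending_here = 1, max_so_far = 4
Position 4 (value 9): max_ending_here = 10, max_so_far = 10
Position 5 (value -3): max_ending_here = 7, max_so_far = 10

Maximum subarray: [1, 9]
Maximum sum: 10

The maximum subarray is [1, 9] with sum 10. This subarray runs from index 3 to index 4.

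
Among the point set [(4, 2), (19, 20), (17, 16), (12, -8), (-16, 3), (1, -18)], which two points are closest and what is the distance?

Computing all pairwise distances among 6 points:

d((4, 2), (19, 20)) = 23.4307
d((4, 2), (17, 16)) = 19.105
d((4, 2), (12, -8)) = 12.8062
d((4, 2), (-16, 3)) = 20.025
d((4, 2), (1, -18)) = 20.2237
d((19, 20), (17, 16)) = 4.4721 <-- minimum
d((19, 20), (12, -8)) = 28.8617
d((19, 20), (-16, 3)) = 38.9102
d((19, 20), (1, -18)) = 42.0476
d((17, 16), (12, -8)) = 24.5153
d((17, 16), (-16, 3)) = 35.4683
d((17, 16), (1, -18)) = 37.5766
d((12, -8), (-16, 3)) = 30.0832
d((12, -8), (1, -18)) = 14.8661
d((-16, 3), (1, -18)) = 27.0185

Closest pair: (19, 20) and (17, 16) with distance 4.4721

The closest pair is (19, 20) and (17, 16) with Euclidean distance 4.4721. For 6 points, brute-force pairwise comparison is shown above. For large n, the divide-and-conquer algorithm (sort by x, recurse on halves, check the dividing strip) achieves O(n log n).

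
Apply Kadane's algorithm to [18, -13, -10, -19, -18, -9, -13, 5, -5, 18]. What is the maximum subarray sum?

Using Kadane's algorithm on [18, -13, -10, -19, -18, -9, -13, 5, -5, 18]:

Scanning through the array:
Position 1 (value -13): max_ending_here = 5, max_so_far = 18
Position 2 (value -10): max_ending_here = -5, max_so_far = 18
Position 3 (value -19): max_ending_here = -19, max_so_far = 18
Position 4 (value -18): max_ending_here = -18, max_so_far = 18
Position 5 (value -9): max_ending_here = -9, max_so_far = 18
Position 6 (value -13): max_ending_here = -13, max_so_far = 18
Position 7 (value 5): max_ending_here = 5, max_so_far = 18
Position 8 (value -5): max_ending_here = 0, max_so_far = 18
Position 9 (value 18): max_ending_here = 18, max_so_far = 18

Maximum subarray: [18]
Maximum sum: 18

The maximum subarray is [18] with sum 18. This subarray runs from index 0 to index 0.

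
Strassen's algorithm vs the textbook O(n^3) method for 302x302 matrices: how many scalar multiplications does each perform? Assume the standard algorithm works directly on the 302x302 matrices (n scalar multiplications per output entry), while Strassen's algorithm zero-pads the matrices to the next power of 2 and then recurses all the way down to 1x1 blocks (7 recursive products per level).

Matrix multiplication for 302x302 matrices:

Strassen's algorithm requires power-of-2 dimensions. Pad 302x302 to 512x512 (next power of 2).

Standard algorithm: 302^3 = 27543608 multiplications
Strassen's algorithm: 7^(log2(512)) = 7^9 = 40353607 multiplications
Difference: 27543608 - 40353607 = -12809999 (Strassen uses MORE here due to padding overhead — for small or just-over-power-of-2 n, padding can outweigh the per-level savings)

Standard: 27543608 multiplications (302^3). Strassen: 40353607 multiplications (7^9, after padding to 512x512). Strassen reduces 8 recursive multiplications to 7 at each level.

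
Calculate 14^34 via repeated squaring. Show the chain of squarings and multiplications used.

Computing 14^34 by squaring (build up from 14^1; each line after the first costs one multiplication):

14^1 = 14
14^2 = (14^1)^2 = 14^2 = 196
14^4 = (14^2)^2 = 196^2 = 38416
14^8 = (14^4)^2 = 38416^2 = 1475789056
14^16 = (14^8)^2 = 1475789056^2 = 2177953337809371136
14^17 = 14 * 14^16 = 14 * 2177953337809371136 = 30491346729331195904
14^34 = (14^17)^2 = 30491346729331195904^2 = 929722225368296217729286886758826377216

Result: 929722225368296217729286886758826377216
Multiplications needed: 6 (6 lines after 14^1)

14^34 = 929722225368296217729286886758826377216. Using exponentiation by squaring, this requires 6 multiplications. The key idea: if the exponent is even, square the half-power; if odd, multiply by the base once.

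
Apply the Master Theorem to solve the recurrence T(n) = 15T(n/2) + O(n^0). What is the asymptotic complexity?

Master Theorem for T(n) = 15T(n/2) + O(n^0):

a = 15, b = 2, c = 0
log_b(a) = log_2(15) = 3.9069

Case 1: c = 0 < log_2(15) = 3.9069
T(n) = O(n^(log_2 15))

For T(n) = 15T(n/2) + O(n^0): log_2(15) = 3.9069. This is Case 1 of the Master Theorem (c < log_b(a), work dominated by leaves), giving O(n^(log_2 15)).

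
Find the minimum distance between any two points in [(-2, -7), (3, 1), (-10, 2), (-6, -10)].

Computing all pairwise distances among 4 points:

d((-2, -7), (3, 1)) = 9.434
d((-2, -7), (-10, 2)) = 12.0416
d((-2, -7), (-6, -10)) = 5.0 <-- minimum
d((3, 1), (-10, 2)) = 13.0384
d((3, 1), (-6, -10)) = 14.2127
d((-10, 2), (-6, -10)) = 12.6491

Closest pair: (-2, -7) and (-6, -10) with distance 5.0

The closest pair is (-2, -7) and (-6, -10) with Euclidean distance 5.0. For 4 points, brute-force pairwise comparison is shown above. For large n, the divide-and-conquer algorithm (sort by x, recurse on halves, check the dividing strip) achieves O(n log n).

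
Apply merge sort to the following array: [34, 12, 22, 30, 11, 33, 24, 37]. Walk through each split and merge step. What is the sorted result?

Merge sort trace:

Split: [34, 12, 22, 30, 11, 33, 24, 37] -> [34, 12, 22, 30] and [11, 33, 24, 37]
  Split: [34, 12, 22, 30] -> [34, 12] and [22, 30]
    Split: [34, 12] -> [34] and [12]
    Merge: [34] + [12] -> [12, 34]
    Split: [22, 30] -> [22] and [30]
    Merge: [22] + [30] -> [22, 30]
  Merge: [12, 34] + [22, 30] -> [12, 22, 30, 34]
  Split: [11, 33, 24, 37] -> [11, 33] and [24, 37]
    Split: [11, 33] -> [11] and [33]
    Merge: [11] + [33] -> [11, 33]
    Split: [24, 37] -> [24] and [37]
    Merge: [24] + [37] -> [24, 37]
  Merge: [11, 33] + [24, 37] -> [11, 24, 33, 37]
Merge: [12, 22, 30, 34] + [11, 24, 33, 37] -> [11, 12, 22, 24, 30, 33, 34, 37]

Final sorted array: [11, 12, 22, 24, 30, 33, 34, 37]

The merge sort proceeds by recursively splitting the array and merging sorted halves.
After all merges, the sorted array is [11, 12, 22, 24, 30, 33, 34, 37].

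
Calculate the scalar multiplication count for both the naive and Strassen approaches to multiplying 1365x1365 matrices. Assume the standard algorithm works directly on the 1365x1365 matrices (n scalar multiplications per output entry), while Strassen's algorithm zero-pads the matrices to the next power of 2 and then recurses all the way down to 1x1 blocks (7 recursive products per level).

Matrix multiplication for 1365x1365 matrices:

Strassen's algorithm requires power-of-2 dimensions. Pad 1365x1365 to 2048x2048 (next power of 2).

Standard algorithm: 1365^3 = 2543302125 multiplications
Strassen's algorithm: 7^(log2(2048)) = 7^11 = 1977326743 multiplications
Savings: 2543302125 - 1977326743 = 565975382 multiplications

Standard: 2543302125 multiplications (1365^3). Strassen: 1977326743 multiplications (7^11, after padding to 2048x2048). Strassen reduces 8 recursive multiplications to 7 at each level.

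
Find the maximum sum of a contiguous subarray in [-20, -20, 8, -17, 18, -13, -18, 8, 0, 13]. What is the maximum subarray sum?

Using Kadane's algorithm on [-20, -20, 8, -17, 18, -13, -18, 8, 0, 13]:

Scanning through the array:
Position 1 (value -20): max_ending_here = -20, max_so_far = -20
Position 2 (value 8): max_ending_here = 8, max_so_far = 8
Position 3 (value -17): max_ending_here = -9, max_so_far = 8
Position 4 (value 18): max_ending_here = 18, max_so_far = 18
Position 5 (value -13): max_ending_here = 5, max_so_far = 18
Position 6 (value -18): max_ending_here = -13, max_so_far = 18
Position 7 (value 8): max_ending_here = 8, max_so_far = 18
Position 8 (value 0): max_ending_here = 8, max_so_far = 18
Position 9 (value 13): max_ending_here = 21, max_so_far = 21

Maximum subarray: [8, 0, 13]
Maximum sum: 21

The maximum subarray is [8, 0, 13] with sum 21. This subarray runs from index 7 to index 9.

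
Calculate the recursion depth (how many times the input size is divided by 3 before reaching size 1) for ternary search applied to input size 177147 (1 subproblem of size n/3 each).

For divide and conquer with division factor 3:

Problem sizes at each level:
Level 0: 177147
Level 1: 59049
Level 2: 19683
Level 3: 6561
Level 4: 2187
Level 5: 729
Level 6: 243
Level 7: 81
Level 8: 27
Level 9: 9
Level 10: 3
Level 11: 1

The root is level 0 and the size-1 base case is level 11 (the tree spans levels 0 through 11, i.e. 12 levels counting the root), so the depth is the number of divisions: log_3(177147) = 11

The recursion tree depth is log_3(177147) = 11. At each level, the problem size is divided by 3, so it takes 11 divisions to reduce to a base case of size 1. The algorithm makes 1 recursive call at each level.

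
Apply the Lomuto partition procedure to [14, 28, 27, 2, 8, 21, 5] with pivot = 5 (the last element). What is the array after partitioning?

Lomuto partition with pivot = 5:

Initial array: [14, 28, 27, 2, 8, 21, 5]

arr[0]=14 > 5: no swap
arr[1]=28 > 5: no swap
arr[2]=27 > 5: no swap
arr[3]=2 <= 5: swap with position 0, array becomes [2, 28, 27, 14, 8, 21, 5]
arr[4]=8 > 5: no swap
arr[5]=21 > 5: no swap

Place pivot at position 1: [2, 5, 27, 14, 8, 21, 28]
Pivot position: 1

After partitioning with pivot 5, the array becomes [2, 5, 27, 14, 8, 21, 28]. The pivot is placed at index 1. All elements to the left of the pivot are <= 5, and all elements to the right are > 5.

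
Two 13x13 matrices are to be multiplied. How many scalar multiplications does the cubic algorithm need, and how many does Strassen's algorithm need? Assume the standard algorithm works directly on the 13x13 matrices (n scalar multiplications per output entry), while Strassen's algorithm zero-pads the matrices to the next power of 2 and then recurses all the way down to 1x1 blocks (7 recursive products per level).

Matrix multiplication for 13x13 matrices:

Strassen's algorithm requires power-of-2 dimensions. Pad 13x13 to 16x16 (next power of 2).

Standard algorithm: 13^3 = 2197 multiplications
Strassen's algorithm: 7^(log2(16)) = 7^4 = 2401 multiplications
Difference: 2197 - 2401 = -204 (Strassen uses MORE here due to padding overhead — for small or just-over-power-of-2 n, padding can outweigh the per-level savings)

Standard: 2197 multiplications (13^3). Strassen: 2401 multiplications (7^4, after padding to 16x16). Strassen reduces 8 recursive multiplications to 7 at each level.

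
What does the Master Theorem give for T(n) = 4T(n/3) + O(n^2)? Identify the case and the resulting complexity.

Master Theorem for T(n) = 4T(n/3) + O(n^2):

a = 4, b = 3, c = 2
log_b(a) = log_3(4) = 1.2619

Case 3: c = 2 > log_3(4) = 1.2619
T(n) = O(n^2) = O(n^2)

For T(n) = 4T(n/3) + O(n^2): log_3(4) = 1.2619. This is Case 3 of the Master Theorem (c > log_b(a), work dominated by root), giving O(n^2).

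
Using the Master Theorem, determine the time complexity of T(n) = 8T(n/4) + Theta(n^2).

Master Theorem for T(n) = 8T(n/4) + O(n^2):

a = 8, b = 4, c = 2
log_b(a) = log_4(8) = 1.5000

Case 3: c = 2 > log_4(8) = 1.5000
T(n) = O(n^2) = O(n^2)

For T(n) = 8T(n/4) + O(n^2): log_4(8) = 1.5000. This is Case 3 of the Master Theorem (c > log_b(a), work dominated by root), giving O(n^2).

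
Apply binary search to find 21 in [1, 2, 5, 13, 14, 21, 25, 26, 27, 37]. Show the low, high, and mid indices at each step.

Binary search for 21 in [1, 2, 5, 13, 14, 21, 25, 26, 27, 37]:

lo=0, hi=9, mid=4, arr[mid]=14 -> 14 < 21, search right half
lo=5, hi=9, mid=7, arr[mid]=26 -> 26 > 21, search left half
lo=5, hi=6, mid=5, arr[mid]=21 -> Found target at index 5!

Binary search finds 21 at index 5 after 3 comparisons. The search repeatedly halves the search space by comparing with the middle element.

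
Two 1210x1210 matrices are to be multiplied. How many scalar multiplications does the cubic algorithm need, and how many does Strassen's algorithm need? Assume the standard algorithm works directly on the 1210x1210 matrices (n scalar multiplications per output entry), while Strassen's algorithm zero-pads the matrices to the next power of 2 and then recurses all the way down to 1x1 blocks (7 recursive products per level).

Matrix multiplication for 1210x1210 matrices:

Strassen's algorithm requires power-of-2 dimensions. Pad 1210x1210 to 2048x2048 (next power of 2).

Standard algorithm: 1210^3 = 1771561000 multiplications
Strassen's algorithm: 7^(log2(2048)) = 7^11 = 1977326743 multiplications
Difference: 1771561000 - 1977326743 = -205765743 (Strassen uses MORE here due to padding overhead — for small or just-over-power-of-2 n, padding can outweigh the per-level savings)

Standard: 1771561000 multiplications (1210^3). Strassen: 1977326743 multiplications (7^11, after padding to 2048x2048). Strassen reduces 8 recursive multiplications to 7 at each level.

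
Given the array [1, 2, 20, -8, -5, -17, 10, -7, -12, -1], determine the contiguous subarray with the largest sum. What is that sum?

Using Kadane's algorithm on [1, 2, 20, -8, -5, -17, 10, -7, -12, -1]:

Scanning through the array:
Position 1 (value 2): max_ending_here = 3, max_so_far = 3
Position 2 (value 20): max_ending_here = 23, max_so_far = 23
Position 3 (value -8): max_ending_here = 15, max_so_far = 23
Position 4 (value -5): max_ending_here = 10, max_so_far = 23
Position 5 (value -17): max_ending_here = -7, max_so_far = 23
Position 6 (value 10): max_ending_here = 10, max_so_far = 23
Position 7 (value -7): max_ending_here = 3, max_so_far = 23
Position 8 (value -12): max_ending_here = -9, max_so_far = 23
Position 9 (value -1): max_ending_here = -1, max_so_far = 23

Maximum subarray: [1, 2, 20]
Maximum sum: 23

The maximum subarray is [1, 2, 20] with sum 23. This subarray runs from index 0 to index 2.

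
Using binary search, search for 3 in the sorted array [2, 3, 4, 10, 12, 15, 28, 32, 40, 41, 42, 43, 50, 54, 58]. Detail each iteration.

Binary search for 3 in [2, 3, 4, 10, 12, 15, 28, 32, 40, 41, 42, 43, 50, 54, 58]:

lo=0, hi=14, mid=7, arr[mid]=32 -> 32 > 3, search left half
lo=0, hi=6, mid=3, arr[mid]=10 -> 10 > 3, search left half
lo=0, hi=2, mid=1, arr[mid]=3 -> Found target at index 1!

Binary search finds 3 at index 1 after 3 comparisons. The search repeatedly halves the search space by comparing with the middle element.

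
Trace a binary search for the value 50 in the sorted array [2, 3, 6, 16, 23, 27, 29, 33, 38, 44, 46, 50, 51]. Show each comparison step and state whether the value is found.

Binary search for 50 in [2, 3, 6, 16, 23, 27, 29, 33, 38, 44, 46, 50, 51]:

lo=0, hi=12, mid=6, arr[mid]=29 -> 29 < 50, search right half
lo=7, hi=12, mid=9, arr[mid]=44 -> 44 < 50, search right half
lo=10, hi=12, mid=11, arr[mid]=50 -> Found target at index 11!

Binary search finds 50 at index 11 after 3 comparisons. The search repeatedly halves the search space by comparing with the middle element.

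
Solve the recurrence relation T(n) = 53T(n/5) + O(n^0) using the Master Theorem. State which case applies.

Master Theorem for T(n) = 53T(n/5) + O(n^0):

a = 53, b = 5, c = 0
log_b(a) = log_5(53) = 2.4669

Case 1: c = 0 < log_5(53) = 2.4669
T(n) = O(n^(log_5 53))

For T(n) = 53T(n/5) + O(n^0): log_5(53) = 2.4669. This is Case 1 of the Master Theorem (c < log_b(a), work dominated by leaves), giving O(n^(log_5 53)).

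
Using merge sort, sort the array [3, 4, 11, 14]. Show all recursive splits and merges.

Merge sort trace:

Split: [3, 4, 11, 14] -> [3, 4] and [11, 14]
  Split: [3, 4] -> [3] and [4]
  Merge: [3] + [4] -> [3, 4]
  Split: [11, 14] -> [11] and [14]
  Merge: [11] + [14] -> [11, 14]
Merge: [3, 4] + [11, 14] -> [3, 4, 11, 14]

Final sorted array: [3, 4, 11, 14]

The merge sort proceeds by recursively splitting the array and merging sorted halves.
After all merges, the sorted array is [3, 4, 11, 14].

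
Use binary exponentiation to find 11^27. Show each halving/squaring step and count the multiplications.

Computing 11^27 by squaring (build up from 11^1; each line after the first costs one multiplication):

11^1 = 11
11^2 = (11^1)^2 = 11^2 = 121
11^3 = 11 * 11^2 = 11 * 121 = 1331
11^6 = (11^3)^2 = 1331^2 = 1771561
11^12 = (11^6)^2 = 1771561^2 = 3138428376721
11^13 = 11 * 11^12 = 11 * 3138428376721 = 34522712143931
11^26 = (11^13)^2 = 34522712143931^2 = 1191817653772720942460132761
11^27 = 11 * 11^26 = 11 * 1191817653772720942460132761 = 13109994191499930367061460371

Result: 13109994191499930367061460371
Multiplications needed: 7 (7 lines after 11^1)

11^27 = 13109994191499930367061460371. Using exponentiation by squaring, this requires 7 multiplications. The key idea: if the exponent is even, square the half-power; if odd, multiply by the base once.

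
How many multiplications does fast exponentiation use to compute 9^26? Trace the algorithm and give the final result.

Computing 9^26 by squaring (build up from 9^1; each line after the first costs one multiplication):

9^1 = 9
9^2 = (9^1)^2 = 9^2 = 81
9^3 = 9 * 9^2 = 9 * 81 = 729
9^6 = (9^3)^2 = 729^2 = 531441
9^12 = (9^6)^2 = 531441^2 = 282429536481
9^13 = 9 * 9^12 = 9 * 282429536481 = 2541865828329
9^26 = (9^13)^2 = 2541865828329^2 = 6461081889226673298932241

Result: 6461081889226673298932241
Multiplications needed: 6 (6 lines after 9^1)

9^26 = 6461081889226673298932241. Using exponentiation by squaring, this requires 6 multiplications. The key idea: if the exponent is even, square the half-power; if odd, multiply by the base once.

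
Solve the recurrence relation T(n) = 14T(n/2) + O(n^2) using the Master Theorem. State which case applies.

Master Theorem for T(n) = 14T(n/2) + O(n^2):

a = 14, b = 2, c = 2
log_b(a) = log_2(14) = 3.8074

Case 1: c = 2 < log_2(14) = 3.8074
T(n) = O(n^(log_2 14))

For T(n) = 14T(n/2) + O(n^2): log_2(14) = 3.8074. This is Case 1 of the Master Theorem (c < log_b(a), work dominated by leaves), giving O(n^(log_2 14)).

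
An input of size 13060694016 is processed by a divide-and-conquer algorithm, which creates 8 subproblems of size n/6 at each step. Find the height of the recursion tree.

For divide and conquer with division factor 6:

Problem sizes at each level:
Level 0: 13060694016
Level 1: 2176782336
Level 2: 362797056
Level 3: 60466176
Level 4: 10077696
Level 5: 1679616
Level 6: 279936
Level 7: 46656
Level 8: 7776
Level 9: 1296
Level 10: 216
Level 11: 36
Level 12: 6
Level 13: 1

The root is level 0 and the size-1 base case is level 13 (the tree spans levels 0 through 13, i.e. 14 levels counting the root), so the depth is the number of divisions: log_6(13060694016) = 13

The recursion tree depth is log_6(13060694016) = 13. At each level, the problem size is divided by 6, so it takes 13 divisions to reduce to a base case of size 1. The algorithm makes 8 recursive calls at each level.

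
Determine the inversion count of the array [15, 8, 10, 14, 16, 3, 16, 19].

Finding inversions in [15, 8, 10, 14, 16, 3, 16, 19]:

(0, 1): arr[0]=15 > arr[1]=8
(0, 2): arr[0]=15 > arr[2]=10
(0, 3): arr[0]=15 > arr[3]=14
(0, 5): arr[0]=15 > arr[5]=3
(1, 5): arr[1]=8 > arr[5]=3
(2, 5): arr[2]=10 > arr[5]=3
(3, 5): arr[3]=14 > arr[5]=3
(4, 5): arr[4]=16 > arr[5]=3

Total inversions: 8

The array has 8 inversion(s): (0,1), (0,2), (0,3), (0,5), (1,5), (2,5), (3,5), (4,5). Each pair (i,j) satisfies i < j and arr[i] > arr[j].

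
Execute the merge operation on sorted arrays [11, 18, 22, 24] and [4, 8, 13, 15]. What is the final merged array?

Merging process:

Compare 11 vs 4: take 4 from right. Merged: [4]
Compare 11 vs 8: take 8 from right. Merged: [4, 8]
Compare 11 vs 13: take 11 from left. Merged: [4, 8, 11]
Compare 18 vs 13: take 13 from right. Merged: [4, 8, 11, 13]
Compare 18 vs 15: take 15 from right. Merged: [4, 8, 11, 13, 15]
Append remaining from left: [18, 22, 24]. Merged: [4, 8, 11, 13, 15, 18, 22, 24]

Final merged array: [4, 8, 11, 13, 15, 18, 22, 24]
Total comparisons: 5

The merged array is [4, 8, 11, 13, 15, 18, 22, 24], requiring 5 comparisons. The merge step runs in O(n) time where n is the total number of elements.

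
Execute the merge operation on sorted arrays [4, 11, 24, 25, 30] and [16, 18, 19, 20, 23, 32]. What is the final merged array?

Merging process:

Compare 4 vs 16: take 4 from left. Merged: [4]
Compare 11 vs 16: take 11 from left. Merged: [4, 11]
Compare 24 vs 16: take 16 from right. Merged: [4, 11, 16]
Compare 24 vs 18: take 18 from right. Merged: [4, 11, 16, 18]
Compare 24 vs 19: take 19 from right. Merged: [4, 11, 16, 18, 19]
Compare 24 vs 20: take 20 from right. Merged: [4, 11, 16, 18, 19, 20]
Compare 24 vs 23: take 23 from right. Merged: [4, 11, 16, 18, 19, 20, 23]
Compare 24 vs 32: take 24 from left. Merged: [4, 11, 16, 18, 19, 20, 23, 24]
Compare 25 vs 32: take 25 from left. Merged: [4, 11, 16, 18, 19, 20, 23, 24, 25]
Compare 30 vs 32: take 30 from left. Merged: [4, 11, 16, 18, 19, 20, 23, 24, 25, 30]
Append remaining from right: [32]. Merged: [4, 11, 16, 18, 19, 20, 23, 24, 25, 30, 32]

Final merged array: [4, 11, 16, 18, 19, 20, 23, 24, 25, 30, 32]
Total comparisons: 10

The merged array is [4, 11, 16, 18, 19, 20, 23, 24, 25, 30, 32], requiring 10 comparisons. The merge step runs in O(n) time where n is the total number of elements.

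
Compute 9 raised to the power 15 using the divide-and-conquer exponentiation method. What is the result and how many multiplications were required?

Computing 9^15 by squaring (build up from 9^1; each line after the first costs one multiplication):

9^1 = 9
9^2 = (9^1)^2 = 9^2 = 81
9^3 = 9 * 9^2 = 9 * 81 = 729
9^6 = (9^3)^2 = 729^2 = 531441
9^7 = 9 * 9^6 = 9 * 531441 = 4782969
9^14 = (9^7)^2 = 4782969^2 = 22876792454961
9^15 = 9 * 9^14 = 9 * 22876792454961 = 205891132094649

Result: 205891132094649
Multiplications needed: 6 (6 lines after 9^1)

9^15 = 205891132094649. Using exponentiation by squaring, this requires 6 multiplications. The key idea: if the exponent is even, square the half-power; if odd, multiply by the base once.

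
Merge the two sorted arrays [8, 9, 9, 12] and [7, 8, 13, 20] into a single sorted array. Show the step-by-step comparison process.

Merging process:

Compare 8 vs 7: take 7 from right. Merged: [7]
Compare 8 vs 8: take 8 from left. Merged: [7, 8]
Compare 9 vs 8: take 8 from right. Merged: [7, 8, 8]
Compare 9 vs 13: take 9 from left. Merged: [7, 8, 8, 9]
Compare 9 vs 13: take 9 from left. Merged: [7, 8, 8, 9, 9]
Compare 12 vs 13: take 12 from left. Merged: [7, 8, 8, 9, 9, 12]
Append remaining from right: [13, 20]. Merged: [7, 8, 8, 9, 9, 12, 13, 20]

Final merged array: [7, 8, 8, 9, 9, 12, 13, 20]
Total comparisons: 6

The merged array is [7, 8, 8, 9, 9, 12, 13, 20], requiring 6 comparisons. The merge step runs in O(n) time where n is the total number of elements.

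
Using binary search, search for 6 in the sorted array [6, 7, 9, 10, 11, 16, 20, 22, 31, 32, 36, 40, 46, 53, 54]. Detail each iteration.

Binary search for 6 in [6, 7, 9, 10, 11, 16, 20, 22, 31, 32, 36, 40, 46, 53, 54]:

lo=0, hi=14, mid=7, arr[mid]=22 -> 22 > 6, search left half
lo=0, hi=6, mid=3, arr[mid]=10 -> 10 > 6, search left half
lo=0, hi=2, mid=1, arr[mid]=7 -> 7 > 6, search left half
lo=0, hi=0, mid=0, arr[mid]=6 -> Found target at index 0!

Binary search finds 6 at index 0 after 4 comparisons. The search repeatedly halves the search space by comparing with the middle element.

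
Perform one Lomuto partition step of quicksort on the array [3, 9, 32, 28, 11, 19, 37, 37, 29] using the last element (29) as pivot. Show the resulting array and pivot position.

Lomuto partition with pivot = 29:

Initial array: [3, 9, 32, 28, 11, 19, 37, 37, 29]

arr[0]=3 <= 29: swap with position 0, array becomes [3, 9, 32, 28, 11, 19, 37, 37, 29]
arr[1]=9 <= 29: swap with position 1, array becomes [3, 9, 32, 28, 11, 19, 37, 37, 29]
arr[2]=32 > 29: no swap
arr[3]=28 <= 29: swap with position 2, array becomes [3, 9, 28, 32, 11, 19, 37, 37, 29]
arr[4]=11 <= 29: swap with position 3, array becomes [3, 9, 28, 11, 32, 19, 37, 37, 29]
arr[5]=19 <= 29: swap with position 4, array becomes [3, 9, 28, 11, 19, 32, 37, 37, 29]
arr[6]=37 > 29: no swap
arr[7]=37 > 29: no swap

Place pivot at position 5: [3, 9, 28, 11, 19, 29, 37, 37, 32]
Pivot position: 5

After partitioning with pivot 29, the array becomes [3, 9, 28, 11, 19, 29, 37, 37, 32]. The pivot is placed at index 5. All elements to the left of the pivot are <= 29, and all elements to the right are > 29.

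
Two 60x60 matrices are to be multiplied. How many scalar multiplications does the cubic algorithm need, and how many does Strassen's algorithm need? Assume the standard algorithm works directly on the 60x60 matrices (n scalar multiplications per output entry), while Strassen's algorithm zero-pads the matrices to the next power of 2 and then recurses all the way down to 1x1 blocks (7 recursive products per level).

Matrix multiplication for 60x60 matrices:

Strassen's algorithm requires power-of-2 dimensions. Pad 60x60 to 64x64 (next power of 2).

Standard algorithm: 60^3 = 216000 multiplications
Strassen's algorithm: 7^(log2(64)) = 7^6 = 117649 multiplications
Savings: 216000 - 117649 = 98351 multiplications

Standard: 216000 multiplications (60^3). Strassen: 117649 multiplications (7^6, after padding to 64x64). Strassen reduces 8 recursive multiplications to 7 at each level.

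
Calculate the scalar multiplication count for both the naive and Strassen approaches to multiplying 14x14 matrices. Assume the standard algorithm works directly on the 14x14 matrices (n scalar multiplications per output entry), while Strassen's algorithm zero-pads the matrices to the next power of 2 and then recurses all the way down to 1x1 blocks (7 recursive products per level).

Matrix multiplication for 14x14 matrices:

Strassen's algorithm requires power-of-2 dimensions. Pad 14x14 to 16x16 (next power of 2).

Standard algorithm: 14^3 = 2744 multiplications
Strassen's algorithm: 7^(log2(16)) = 7^4 = 2401 multiplications
Savings: 2744 - 2401 = 343 multiplications

Standard: 2744 multiplications (14^3). Strassen: 2401 multiplications (7^4, after padding to 16x16). Strassen reduces 8 recursive multiplications to 7 at each level.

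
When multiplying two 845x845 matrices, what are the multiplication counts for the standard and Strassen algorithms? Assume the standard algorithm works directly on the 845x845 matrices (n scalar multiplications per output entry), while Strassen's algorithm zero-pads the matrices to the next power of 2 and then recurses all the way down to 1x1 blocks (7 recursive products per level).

Matrix multiplication for 845x845 matrices:

Strassen's algorithm requires power-of-2 dimensions. Pad 845x845 to 1024x1024 (next power of 2).

Standard algorithm: 845^3 = 603351125 multiplications
Strassen's algorithm: 7^(log2(1024)) = 7^10 = 282475249 multiplications
Savings: 603351125 - 282475249 = 320875876 multiplications

Standard: 603351125 multiplications (845^3). Strassen: 282475249 multiplications (7^10, after padding to 1024x1024). Strassen reduces 8 recursive multiplications to 7 at each level.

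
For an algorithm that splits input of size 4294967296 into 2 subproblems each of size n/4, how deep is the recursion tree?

For divide and conquer with division factor 4:

Problem sizes at each level:
Level 0: 4294967296
Level 1: 1073741824
Level 2: 268435456
Level 3: 67108864
Level 4: 16777216
Level 5: 4194304
Level 6: 1048576
Level 7: 262144
Level 8: 65536
Level 9: 16384
Level 10: 4096
Level 11: 1024
Level 12: 256
Level 13: 64
Level 14: 16
Level 15: 4
Level 16: 1

The root is level 0 and the size-1 base case is level 16 (the tree spans levels 0 through 16, i.e. 17 levels counting the root), so the depth is the number of divisions: log_4(4294967296) = 16

The recursion tree depth is log_4(4294967296) = 16. At each level, the problem size is divided by 4, so it takes 16 divisions to reduce to a base case of size 1. The algorithm makes 2 recursive calls at each level.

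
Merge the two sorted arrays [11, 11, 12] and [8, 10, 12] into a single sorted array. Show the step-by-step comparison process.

Merging process:

Compare 11 vs 8: take 8 from right. Merged: [8]
Compare 11 vs 10: take 10 from right. Merged: [8, 10]
Compare 11 vs 12: take 11 from left. Merged: [8, 10, 11]
Compare 11 vs 12: take 11 from left. Merged: [8, 10, 11, 11]
Compare 12 vs 12: take 12 from left. Merged: [8, 10, 11, 11, 12]
Append remaining from right: [12]. Merged: [8, 10, 11, 11, 12, 12]

Final merged array: [8, 10, 11, 11, 12, 12]
Total comparisons: 5

The merged array is [8, 10, 11, 11, 12, 12], requiring 5 comparisons. The merge step runs in O(n) time where n is the total number of elements.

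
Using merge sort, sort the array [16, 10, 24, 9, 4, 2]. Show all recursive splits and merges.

Merge sort trace:

Split: [16, 10, 24, 9, 4, 2] -> [16, 10, 24] and [9, 4, 2]
  Split: [16, 10, 24] -> [16] and [10, 24]
    Split: [10, 24] -> [10] and [24]
    Merge: [10] + [24] -> [10, 24]
  Merge: [16] + [10, 24] -> [10, 16, 24]
  Split: [9, 4, 2] -> [9] and [4, 2]
    Split: [4, 2] -> [4] and [2]
    Merge: [4] + [2] -> [2, 4]
  Merge: [9] + [2, 4] -> [2, 4, 9]
Merge: [10, 16, 24] + [2, 4, 9] -> [2, 4, 9, 10, 16, 24]

Final sorted array: [2, 4, 9, 10, 16, 24]

The merge sort proceeds by recursively splitting the array and merging sorted halves.
After all merges, the sorted array is [2, 4, 9, 10, 16, 24].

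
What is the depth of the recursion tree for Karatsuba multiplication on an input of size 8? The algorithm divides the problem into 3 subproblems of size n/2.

For divide and conquer with division factor 2:

Problem sizes at each level:
Level 0: 8
Level 1: 4
Level 2: 2
Level 3: 1

The root is level 0 and the size-1 base case is level 3 (the tree spans levels 0 through 3, i.e. 4 levels counting the root), so the depth is the number of divisions: log_2(8) = 3

The recursion tree depth is log_2(8) = 3. At each level, the problem size is divided by 2, so it takes 3 divisions to reduce to a base case of size 1. The algorithm makes 3 recursive calls at each level.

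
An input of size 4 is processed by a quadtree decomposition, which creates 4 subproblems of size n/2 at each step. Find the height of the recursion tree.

For divide and conquer with division factor 2:

Problem sizes at each level:
Level 0: 4
Level 1: 2
Level 2: 1

The root is level 0 and the size-1 base case is level 2 (the tree spans levels 0 through 2, i.e. 3 levels counting the root), so the depth is the number of divisions: log_2(4) = 2

The recursion tree depth is log_2(4) = 2. At each level, the problem size is divided by 2, so it takes 2 divisions to reduce to a base case of size 1. The algorithm makes 4 recursive calls at each level.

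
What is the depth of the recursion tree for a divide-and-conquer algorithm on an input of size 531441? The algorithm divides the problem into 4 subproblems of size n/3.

For divide and conquer with division factor 3:

Problem sizes at each level:
Level 0: 531441
Level 1: 177147
Level 2: 59049
Level 3: 19683
Level 4: 6561
Level 5: 2187
Level 6: 729
Level 7: 243
Level 8: 81
Level 9: 27
Level 10: 9
Level 11: 3
Level 12: 1

The root is level 0 and the size-1 base case is level 12 (the tree spans levels 0 through 12, i.e. 13 levels counting the root), so the depth is the number of divisions: log_3(531441) = 12

The recursion tree depth is log_3(531441) = 12. At each level, the problem size is divided by 3, so it takes 12 divisions to reduce to a base case of size 1. The algorithm makes 4 recursive calls at each level.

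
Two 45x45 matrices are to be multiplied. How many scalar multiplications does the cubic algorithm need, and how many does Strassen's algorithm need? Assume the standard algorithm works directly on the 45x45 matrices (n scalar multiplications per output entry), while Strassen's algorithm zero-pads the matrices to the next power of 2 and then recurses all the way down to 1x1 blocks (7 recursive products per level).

Matrix multiplication for 45x45 matrices:

Strassen's algorithm requires power-of-2 dimensions. Pad 45x45 to 64x64 (next power of 2).

Standard algorithm: 45^3 = 91125 multiplications
Strassen's algorithm: 7^(log2(64)) = 7^6 = 117649 multiplications
Difference: 91125 - 117649 = -26524 (Strassen uses MORE here due to padding overhead — for small or just-over-power-of-2 n, padding can outweigh the per-level savings)

Standard: 91125 multiplications (45^3). Strassen: 117649 multiplications (7^6, after padding to 64x64). Strassen reduces 8 recursive multiplications to 7 at each level.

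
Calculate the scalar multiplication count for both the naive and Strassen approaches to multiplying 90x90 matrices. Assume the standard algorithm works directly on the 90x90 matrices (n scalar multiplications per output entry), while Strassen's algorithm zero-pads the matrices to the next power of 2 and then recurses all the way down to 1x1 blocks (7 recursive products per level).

Matrix multiplication for 90x90 matrices:

Strassen's algorithm requires power-of-2 dimensions. Pad 90x90 to 128x128 (next power of 2).

Standard algorithm: 90^3 = 729000 multiplications
Strassen's algorithm: 7^(log2(128)) = 7^7 = 823543 multiplications
Difference: 729000 - 823543 = -94543 (Strassen uses MORE here due to padding overhead — for small or just-over-power-of-2 n, padding can outweigh the per-level savings)

Standard: 729000 multiplications (90^3). Strassen: 823543 multiplications (7^7, after padding to 128x128). Strassen reduces 8 recursive multiplications to 7 at each level.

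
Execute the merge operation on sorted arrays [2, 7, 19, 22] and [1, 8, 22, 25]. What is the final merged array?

Merging process:

Compare 2 vs 1: take 1 from right. Merged: [1]
Compare 2 vs 8: take 2 from left. Merged: [1, 2]
Compare 7 vs 8: take 7 from left. Merged: [1, 2, 7]
Compare 19 vs 8: take 8 from right. Merged: [1, 2, 7, 8]
Compare 19 vs 22: take 19 from left. Merged: [1, 2, 7, 8, 19]
Compare 22 vs 22: take 22 from left. Merged: [1, 2, 7, 8, 19, 22]
Append remaining from right: [22, 25]. Merged: [1, 2, 7, 8, 19, 22, 22, 25]

Final merged array: [1, 2, 7, 8, 19, 22, 22, 25]
Total comparisons: 6

The merged array is [1, 2, 7, 8, 19, 22, 22, 25], requiring 6 comparisons. The merge step runs in O(n) time where n is the total number of elements.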